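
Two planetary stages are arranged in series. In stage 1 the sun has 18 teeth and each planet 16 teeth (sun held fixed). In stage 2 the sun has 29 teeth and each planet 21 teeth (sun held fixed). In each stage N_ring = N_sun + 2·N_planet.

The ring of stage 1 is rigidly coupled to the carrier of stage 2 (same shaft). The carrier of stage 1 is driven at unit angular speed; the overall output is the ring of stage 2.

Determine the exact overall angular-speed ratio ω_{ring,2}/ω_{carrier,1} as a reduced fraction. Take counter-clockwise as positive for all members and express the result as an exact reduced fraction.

136/71

Stage 1: N_ring = 18 + 2·16 = 50
Stage 1: 18(ω_s−ω_c) = −50(ω_r−ω_c),  ω_s=0, ω_c=1
Stage 1: ω_r = 1 − (18/50)(0−1) = 34/25
  ⇒ ω_r¹/ω_c¹ = 34/25
Stage 2: N_ring = 29 + 2·21 = 71
Stage 2: 29(ω_s−ω_c) = −71(ω_r−ω_c),  ω_s=0, ω_c=1
Stage 2: ω_r = 1 − (29/71)(0−1) = 100/71
  ⇒ ω_r²/ω_c² = 100/71
Coupling ω_c² = ω_r¹ ⇒ overall = 34/25 × 100/71 = 136/71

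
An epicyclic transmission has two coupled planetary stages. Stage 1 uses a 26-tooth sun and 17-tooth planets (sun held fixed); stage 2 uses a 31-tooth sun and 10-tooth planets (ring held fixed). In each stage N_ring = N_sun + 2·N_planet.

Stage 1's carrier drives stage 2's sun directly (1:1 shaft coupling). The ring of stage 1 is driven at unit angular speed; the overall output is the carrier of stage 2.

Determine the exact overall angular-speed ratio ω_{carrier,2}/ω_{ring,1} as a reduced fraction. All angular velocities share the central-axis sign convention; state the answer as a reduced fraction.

465/1763

Stage 1: N_ring = 26 + 2·17 = 60
Stage 1: 26(ω_s−ω_c) = −60(ω_r−ω_c),  ω_s=0, ω_r=1
Stage 1: 26(0−ω_c) = −60(1−ω_c)  ⇒  86ω_c = 60  ⇒  ω_c = 30/43
  ⇒ ω_c¹/ω_r¹ = 30/43
Stage 2: N_ring = 31 + 2·10 = 51
Stage 2: 31(ω_s−ω_c) = −51(ω_r−ω_c),  ω_r=0, ω_s=1
Stage 2: 31(1−ω_c) = −51(0−ω_c)  ⇒  82ω_c = 31  ⇒  ω_c = 31/82
  ⇒ ω_c²/ω_s² = 31/82
Coupling ω_s² = ω_c¹ ⇒ overall = 30/43 × 31/82 = 465/1763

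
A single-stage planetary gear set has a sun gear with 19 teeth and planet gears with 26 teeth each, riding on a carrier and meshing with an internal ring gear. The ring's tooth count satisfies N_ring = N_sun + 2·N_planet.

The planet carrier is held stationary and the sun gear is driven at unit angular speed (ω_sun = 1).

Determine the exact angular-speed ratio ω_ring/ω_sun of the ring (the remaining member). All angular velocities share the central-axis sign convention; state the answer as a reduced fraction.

N_ring = 19 + 2·26 = 71
19(ω_s−ω_c) = −71(ω_r−ω_c),  ω_c=0, ω_s=1
ω_r = 0 − (19/71)(1−0) = -19/71
ω_r/ω_s = -19/71

-19/71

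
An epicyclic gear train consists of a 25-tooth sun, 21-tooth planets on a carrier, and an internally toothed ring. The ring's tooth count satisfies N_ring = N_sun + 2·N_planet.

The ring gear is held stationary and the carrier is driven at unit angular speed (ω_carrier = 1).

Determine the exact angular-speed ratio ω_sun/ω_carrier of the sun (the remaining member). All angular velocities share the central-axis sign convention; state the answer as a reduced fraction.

N_ring = 25 + 2·21 = 67
25(ω_s−ω_c) = −67(ω_r−ω_c),  ω_r=0, ω_c=1
ω_s = 1 − (67/25)(0−1) = 92/25
ω_s/ω_c = 92/25

92/25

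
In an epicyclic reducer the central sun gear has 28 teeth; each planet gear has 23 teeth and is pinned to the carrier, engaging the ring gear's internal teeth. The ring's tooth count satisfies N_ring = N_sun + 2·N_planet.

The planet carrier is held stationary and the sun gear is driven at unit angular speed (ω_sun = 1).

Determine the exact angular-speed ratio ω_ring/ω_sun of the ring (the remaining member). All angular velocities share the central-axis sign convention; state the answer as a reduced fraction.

N_ring = 28 + 2·23 = 74
28(ω_s−ω_c) = −74(ω_r−ω_c),  ω_c=0, ω_s=1
ω_r = 0 − (28/74)(1−0) = -14/37
ω_r/ω_s = -14/37

-14/37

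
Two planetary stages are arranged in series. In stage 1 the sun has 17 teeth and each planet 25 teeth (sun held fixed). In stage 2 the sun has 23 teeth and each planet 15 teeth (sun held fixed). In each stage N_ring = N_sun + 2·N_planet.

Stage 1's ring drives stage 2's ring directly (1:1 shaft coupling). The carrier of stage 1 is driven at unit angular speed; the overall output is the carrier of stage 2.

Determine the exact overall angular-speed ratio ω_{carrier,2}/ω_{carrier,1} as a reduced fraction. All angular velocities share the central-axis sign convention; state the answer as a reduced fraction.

1113/1273

Stage 1: N_ring = 17 + 2·25 = 67
Stage 1: 17(ω_s−ω_c) = −67(ω_r−ω_c),  ω_s=0, ω_c=1
Stage 1: ω_r = 1 − (17/67)(0−1) = 84/67
  ⇒ ω_r¹/ω_c¹ = 84/67
Stage 2: N_ring = 23 + 2·15 = 53
Stage 2: 23(ω_s−ω_c) = −53(ω_r−ω_c),  ω_s=0, ω_r=1
Stage 2: 23(0−ω_c) = −53(1−ω_c)  ⇒  76ω_c = 53  ⇒  ω_c = 53/76
  ⇒ ω_c²/ω_r² = 53/76
Coupling ω_r² = ω_r¹ ⇒ overall = 84/67 × 53/76 = 1113/1273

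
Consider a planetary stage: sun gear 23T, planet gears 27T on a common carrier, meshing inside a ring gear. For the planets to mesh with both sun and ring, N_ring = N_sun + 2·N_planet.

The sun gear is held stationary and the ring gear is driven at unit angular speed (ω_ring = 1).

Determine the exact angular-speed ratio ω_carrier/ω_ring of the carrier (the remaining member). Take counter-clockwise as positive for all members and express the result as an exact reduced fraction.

N_ring = 23 + 2·27 = 77
23(ω_s−ω_c) = −77(ω_r−ω_c),  ω_s=0, ω_r=1
23(0−ω_c) = −77(1−ω_c)  ⇒  100ω_c = 77  ⇒  ω_c = 77/100
ω_c/ω_r = 77/100

77/100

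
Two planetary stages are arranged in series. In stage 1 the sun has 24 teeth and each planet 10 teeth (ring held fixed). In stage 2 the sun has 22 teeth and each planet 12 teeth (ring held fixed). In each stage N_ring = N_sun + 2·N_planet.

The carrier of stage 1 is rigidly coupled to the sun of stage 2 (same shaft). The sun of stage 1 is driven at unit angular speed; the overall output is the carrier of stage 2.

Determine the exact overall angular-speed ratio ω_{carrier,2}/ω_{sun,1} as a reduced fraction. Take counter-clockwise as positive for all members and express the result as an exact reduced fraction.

Stage 1: N_ring = 24 + 2·10 = 44
Stage 1: 24(ω_s−ω_c) = −44(ω_r−ω_c),  ω_r=0, ω_s=1
Stage 1: 24(1−ω_c) = −44(0−ω_c)  ⇒  68ω_c = 24  ⇒  ω_c = 6/17
  ⇒ ω_c¹/ω_s¹ = 6/17
Stage 2: N_ring = 22 + 2·12 = 46
Stage 2: 22(ω_s−ω_c) = −46(ω_r−ω_c),  ω_r=0, ω_s=1
Stage 2: 22(1−ω_c) = −46(0−ω_c)  ⇒  68ω_c = 22  ⇒  ω_c = 11/34
  ⇒ ω_c²/ω_s² = 11/34
Coupling ω_s² = ω_c¹ ⇒ overall = 6/17 × 11/34 = 33/289

33/289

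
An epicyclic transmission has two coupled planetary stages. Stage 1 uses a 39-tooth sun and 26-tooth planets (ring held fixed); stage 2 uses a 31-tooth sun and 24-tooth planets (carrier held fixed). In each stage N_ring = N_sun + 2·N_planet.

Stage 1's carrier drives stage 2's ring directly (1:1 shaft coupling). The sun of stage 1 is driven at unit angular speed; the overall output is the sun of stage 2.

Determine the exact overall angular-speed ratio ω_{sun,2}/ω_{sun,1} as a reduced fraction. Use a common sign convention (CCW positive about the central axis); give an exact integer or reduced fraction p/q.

-237/310

Stage 1: N_ring = 39 + 2·26 = 91
Stage 1: 39(ω_s−ω_c) = −91(ω_r−ω_c),  ω_r=0, ω_s=1
Stage 1: 39(1−ω_c) = −91(0−ω_c)  ⇒  130ω_c = 39  ⇒  ω_c = 3/10
  ⇒ ω_c¹/ω_s¹ = 3/10
Stage 2: N_ring = 31 + 2·24 = 79
Stage 2: 31(ω_s−ω_c) = −79(ω_r−ω_c),  ω_c=0, ω_r=1
Stage 2: ω_s = 0 − (79/31)(1−0) = -79/31
  ⇒ ω_s²/ω_r² = -79/31
Coupling ω_r² = ω_c¹ ⇒ overall = 3/10 × -79/31 = -237/310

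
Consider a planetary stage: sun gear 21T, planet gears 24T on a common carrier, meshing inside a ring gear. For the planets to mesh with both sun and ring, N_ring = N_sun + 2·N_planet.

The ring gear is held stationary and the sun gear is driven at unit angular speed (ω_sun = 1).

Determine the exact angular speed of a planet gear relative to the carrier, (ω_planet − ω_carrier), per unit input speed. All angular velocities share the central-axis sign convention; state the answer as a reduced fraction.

-161/240

N_ring = 21 + 2·24 = 69
21(ω_s−ω_c) = −69(ω_r−ω_c),  ω_r=0, ω_s=1
21(1−ω_c) = −69(0−ω_c)  ⇒  90ω_c = 21  ⇒  ω_c = 7/30
sun–planet: 21·(1−7/30) = −24·(ω_p−ω_c)  ⇒  ω_p−ω_c = −(21/24)·(23/30) = -161/240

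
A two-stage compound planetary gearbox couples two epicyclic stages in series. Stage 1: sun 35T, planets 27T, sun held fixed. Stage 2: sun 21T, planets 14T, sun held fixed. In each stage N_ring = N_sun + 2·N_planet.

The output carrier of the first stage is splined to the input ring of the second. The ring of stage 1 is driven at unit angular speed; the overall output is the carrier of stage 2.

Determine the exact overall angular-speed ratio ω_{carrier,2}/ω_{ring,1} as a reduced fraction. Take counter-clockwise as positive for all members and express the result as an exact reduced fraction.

623/1240

Stage 1: N_ring = 35 + 2·27 = 89
Stage 1: 35(ω_s−ω_c) = −89(ω_r−ω_c),  ω_s=0, ω_r=1
Stage 1: 35(0−ω_c) = −89(1−ω_c)  ⇒  124ω_c = 89  ⇒  ω_c = 89/124
  ⇒ ω_c¹/ω_r¹ = 89/124
Stage 2: N_ring = 21 + 2·14 = 49
Stage 2: 21(ω_s−ω_c) = −49(ω_r−ω_c),  ω_s=0, ω_r=1
Stage 2: 21(0−ω_c) = −49(1−ω_c)  ⇒  70ω_c = 49  ⇒  ω_c = 7/10
  ⇒ ω_c²/ω_r² = 7/10
Coupling ω_r² = ω_c¹ ⇒ overall = 89/124 × 7/10 = 623/1240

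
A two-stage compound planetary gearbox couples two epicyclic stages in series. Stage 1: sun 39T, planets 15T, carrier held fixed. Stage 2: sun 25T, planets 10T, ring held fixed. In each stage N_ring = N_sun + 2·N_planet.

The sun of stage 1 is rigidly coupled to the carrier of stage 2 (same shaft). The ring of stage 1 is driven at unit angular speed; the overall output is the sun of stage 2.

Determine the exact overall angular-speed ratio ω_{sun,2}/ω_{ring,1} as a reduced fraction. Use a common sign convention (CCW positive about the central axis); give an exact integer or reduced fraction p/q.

-322/65

Stage 1: N_ring = 39 + 2·15 = 69
Stage 1: 39(ω_s−ω_c) = −69(ω_r−ω_c),  ω_c=0, ω_r=1
Stage 1: ω_s = 0 − (69/39)(1−0) = -23/13
  ⇒ ω_s¹/ω_r¹ = -23/13
Stage 2: N_ring = 25 + 2·10 = 45
Stage 2: 25(ω_s−ω_c) = −45(ω_r−ω_c),  ω_r=0, ω_c=1
Stage 2: ω_s = 1 − (45/25)(0−1) = 14/5
  ⇒ ω_s²/ω_c² = 14/5
Coupling ω_c² = ω_s¹ ⇒ overall = -23/13 × 14/5 = -322/65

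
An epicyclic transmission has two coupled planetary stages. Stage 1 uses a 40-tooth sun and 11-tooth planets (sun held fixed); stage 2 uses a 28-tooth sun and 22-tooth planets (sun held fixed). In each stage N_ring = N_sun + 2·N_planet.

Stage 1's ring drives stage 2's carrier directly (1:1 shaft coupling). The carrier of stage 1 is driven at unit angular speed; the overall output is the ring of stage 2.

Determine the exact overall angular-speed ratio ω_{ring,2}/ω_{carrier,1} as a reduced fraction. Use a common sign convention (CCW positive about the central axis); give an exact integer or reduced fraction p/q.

425/186

Stage 1: N_ring = 40 + 2·11 = 62
Stage 1: 40(ω_s−ω_c) = −62(ω_r−ω_c),  ω_s=0, ω_c=1
Stage 1: ω_r = 1 − (40/62)(0−1) = 51/31
  ⇒ ω_r¹/ω_c¹ = 51/31
Stage 2: N_ring = 28 + 2·22 = 72
Stage 2: 28(ω_s−ω_c) = −72(ω_r−ω_c),  ω_s=0, ω_c=1
Stage 2: ω_r = 1 − (28/72)(0−1) = 25/18
  ⇒ ω_r²/ω_c² = 25/18
Coupling ω_c² = ω_r¹ ⇒ overall = 51/31 × 25/18 = 425/186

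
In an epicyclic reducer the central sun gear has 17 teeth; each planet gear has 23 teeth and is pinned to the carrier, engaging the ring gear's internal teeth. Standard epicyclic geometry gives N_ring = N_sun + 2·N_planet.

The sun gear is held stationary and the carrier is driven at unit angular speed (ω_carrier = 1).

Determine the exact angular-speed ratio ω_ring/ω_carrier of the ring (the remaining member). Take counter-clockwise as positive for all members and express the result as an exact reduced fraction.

80/63

N_ring = 17 + 2·23 = 63
17(ω_s−ω_c) = −63(ω_r−ω_c),  ω_s=0, ω_c=1
ω_r = 1 − (17/63)(0−1) = 80/63
ω_r/ω_c = 80/63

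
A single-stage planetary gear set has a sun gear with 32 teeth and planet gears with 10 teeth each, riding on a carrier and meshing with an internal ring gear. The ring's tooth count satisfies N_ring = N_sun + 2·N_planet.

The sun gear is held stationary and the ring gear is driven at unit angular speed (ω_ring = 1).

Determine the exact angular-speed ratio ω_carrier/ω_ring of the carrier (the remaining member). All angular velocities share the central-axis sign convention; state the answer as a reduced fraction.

13/21

N_ring = 32 + 2·10 = 52
32(ω_s−ω_c) = −52(ω_r−ω_c),  ω_s=0, ω_r=1
32(0−ω_c) = −52(1−ω_c)  ⇒  84ω_c = 52  ⇒  ω_c = 13/21
ω_c/ω_r = 13/21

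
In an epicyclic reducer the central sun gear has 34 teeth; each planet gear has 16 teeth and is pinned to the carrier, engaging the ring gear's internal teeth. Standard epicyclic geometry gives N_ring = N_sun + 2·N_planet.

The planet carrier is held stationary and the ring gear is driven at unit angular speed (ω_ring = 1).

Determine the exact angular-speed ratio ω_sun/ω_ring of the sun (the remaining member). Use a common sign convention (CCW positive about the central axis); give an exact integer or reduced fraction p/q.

N_ring = 34 + 2·16 = 66
34(ω_s−ω_c) = −66(ω_r−ω_c),  ω_c=0, ω_r=1
ω_s = 0 − (66/34)(1−0) = -33/17
ω_s/ω_r = -33/17

-33/17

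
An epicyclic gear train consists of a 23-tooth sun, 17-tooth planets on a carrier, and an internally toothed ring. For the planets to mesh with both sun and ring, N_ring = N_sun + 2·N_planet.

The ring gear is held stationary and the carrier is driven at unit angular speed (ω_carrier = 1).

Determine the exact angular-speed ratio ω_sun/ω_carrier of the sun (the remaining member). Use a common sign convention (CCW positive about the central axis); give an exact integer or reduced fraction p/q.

80/23

N_ring = 23 + 2·17 = 57
23(ω_s−ω_c) = −57(ω_r−ω_c),  ω_r=0, ω_c=1
ω_s = 1 − (57/23)(0−1) = 80/23
ω_s/ω_c = 80/23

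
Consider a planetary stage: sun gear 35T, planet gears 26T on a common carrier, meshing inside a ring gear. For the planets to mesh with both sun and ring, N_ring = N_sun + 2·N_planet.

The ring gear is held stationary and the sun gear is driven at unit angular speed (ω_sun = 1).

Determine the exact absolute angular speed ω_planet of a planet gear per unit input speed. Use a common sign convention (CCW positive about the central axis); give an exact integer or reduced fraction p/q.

N_ring = 35 + 2·26 = 87
35(ω_s−ω_c) = −87(ω_r−ω_c),  ω_r=0, ω_s=1
35(1−ω_c) = −87(0−ω_c)  ⇒  122ω_c = 35  ⇒  ω_c = 35/122
sun–planet: 35·(1−35/122) = −26·(ω_p−ω_c)  ⇒  ω_p−ω_c = −(35/26)·(87/122) = -3045/3172
ω_p = 35/122 − 3045/3172 = -35/52

-35/52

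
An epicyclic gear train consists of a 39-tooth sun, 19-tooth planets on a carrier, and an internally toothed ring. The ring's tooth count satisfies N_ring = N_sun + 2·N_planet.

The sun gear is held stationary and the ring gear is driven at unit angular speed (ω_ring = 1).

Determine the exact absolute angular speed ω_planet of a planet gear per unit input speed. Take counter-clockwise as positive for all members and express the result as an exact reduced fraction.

77/38

N_ring = 39 + 2·19 = 77
39(ω_s−ω_c) = −77(ω_r−ω_c),  ω_s=0, ω_r=1
39(0−ω_c) = −77(1−ω_c)  ⇒  116ω_c = 77  ⇒  ω_c = 77/116
sun–planet: 39·(0−77/116) = −19·(ω_p−ω_c)  ⇒  ω_p−ω_c = −(39/19)·(-77/116) = 3003/2204
ω_p = 77/116 + 3003/2204 = 77/38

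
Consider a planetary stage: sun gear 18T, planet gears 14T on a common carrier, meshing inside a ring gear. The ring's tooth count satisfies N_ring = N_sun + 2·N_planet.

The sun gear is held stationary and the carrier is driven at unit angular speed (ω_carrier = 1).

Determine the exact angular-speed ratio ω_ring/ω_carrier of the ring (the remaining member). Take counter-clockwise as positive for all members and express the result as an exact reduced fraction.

32/23

N_ring = 18 + 2·14 = 46
18(ω_s−ω_c) = −46(ω_r−ω_c),  ω_s=0, ω_c=1
ω_r = 1 − (18/46)(0−1) = 32/23
ω_r/ω_c = 32/23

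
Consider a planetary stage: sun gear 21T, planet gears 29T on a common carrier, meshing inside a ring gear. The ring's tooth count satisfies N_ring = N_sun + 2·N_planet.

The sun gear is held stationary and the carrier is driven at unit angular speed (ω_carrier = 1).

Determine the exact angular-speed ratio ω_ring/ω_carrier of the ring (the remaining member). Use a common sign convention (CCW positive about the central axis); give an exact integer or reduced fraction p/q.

N_ring = 21 + 2·29 = 79
21(ω_s−ω_c) = −79(ω_r−ω_c),  ω_s=0, ω_c=1
ω_r = 1 − (21/79)(0−1) = 100/79
ω_r/ω_c = 100/79

100/79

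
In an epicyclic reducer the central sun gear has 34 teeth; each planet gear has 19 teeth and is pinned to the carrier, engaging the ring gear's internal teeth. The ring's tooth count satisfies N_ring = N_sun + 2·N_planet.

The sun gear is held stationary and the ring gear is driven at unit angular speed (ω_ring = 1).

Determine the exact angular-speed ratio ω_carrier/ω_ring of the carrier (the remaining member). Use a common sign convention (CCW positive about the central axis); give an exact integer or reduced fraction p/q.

N_ring = 34 + 2·19 = 72
34(ω_s−ω_c) = −72(ω_r−ω_c),  ω_s=0, ω_r=1
34(0−ω_c) = −72(1−ω_c)  ⇒  106ω_c = 72  ⇒  ω_c = 36/53
ω_c/ω_r = 36/53

36/53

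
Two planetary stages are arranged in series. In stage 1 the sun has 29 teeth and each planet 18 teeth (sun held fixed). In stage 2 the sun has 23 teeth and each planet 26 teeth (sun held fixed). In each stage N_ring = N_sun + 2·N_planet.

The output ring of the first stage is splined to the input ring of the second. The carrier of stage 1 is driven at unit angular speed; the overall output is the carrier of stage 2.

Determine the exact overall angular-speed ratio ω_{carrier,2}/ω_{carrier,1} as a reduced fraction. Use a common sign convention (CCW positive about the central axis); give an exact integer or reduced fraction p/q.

705/637

Stage 1: N_ring = 29 + 2·18 = 65
Stage 1: 29(ω_s−ω_c) = −65(ω_r−ω_c),  ω_s=0, ω_c=1
Stage 1: ω_r = 1 − (29/65)(0−1) = 94/65
  ⇒ ω_r¹/ω_c¹ = 94/65
Stage 2: N_ring = 23 + 2·26 = 75
Stage 2: 23(ω_s−ω_c) = −75(ω_r−ω_c),  ω_s=0, ω_r=1
Stage 2: 23(0−ω_c) = −75(1−ω_c)  ⇒  98ω_c = 75  ⇒  ω_c = 75/98
  ⇒ ω_c²/ω_r² = 75/98
Coupling ω_r² = ω_r¹ ⇒ overall = 94/65 × 75/98 = 705/637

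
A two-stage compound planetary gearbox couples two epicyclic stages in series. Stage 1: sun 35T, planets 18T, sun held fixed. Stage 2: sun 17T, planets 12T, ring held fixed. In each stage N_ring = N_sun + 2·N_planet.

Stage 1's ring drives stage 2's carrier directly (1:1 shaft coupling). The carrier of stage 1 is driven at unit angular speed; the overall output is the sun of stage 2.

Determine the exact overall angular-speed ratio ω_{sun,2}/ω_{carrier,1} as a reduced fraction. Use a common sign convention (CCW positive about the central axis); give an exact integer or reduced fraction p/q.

6148/1207

Stage 1: N_ring = 35 + 2·18 = 71
Stage 1: 35(ω_s−ω_c) = −71(ω_r−ω_c),  ω_s=0, ω_c=1
Stage 1: ω_r = 1 − (35/71)(0−1) = 106/71
  ⇒ ω_r¹/ω_c¹ = 106/71
Stage 2: N_ring = 17 + 2·12 = 41
Stage 2: 17(ω_s−ω_c) = −41(ω_r−ω_c),  ω_r=0, ω_c=1
Stage 2: ω_s = 1 − (41/17)(0−1) = 58/17
  ⇒ ω_s²/ω_c² = 58/17
Coupling ω_c² = ω_r¹ ⇒ overall = 106/71 × 58/17 = 6148/1207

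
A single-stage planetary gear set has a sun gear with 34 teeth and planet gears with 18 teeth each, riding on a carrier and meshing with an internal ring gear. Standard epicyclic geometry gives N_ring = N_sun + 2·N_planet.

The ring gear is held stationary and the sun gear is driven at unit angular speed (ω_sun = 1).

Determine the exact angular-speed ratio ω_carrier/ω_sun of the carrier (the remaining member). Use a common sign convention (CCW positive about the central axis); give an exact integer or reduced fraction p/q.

17/52

N_ring = 34 + 2·18 = 70
34(ω_s−ω_c) = −70(ω_r−ω_c),  ω_r=0, ω_s=1
34(1−ω_c) = −70(0−ω_c)  ⇒  104ω_c = 34  ⇒  ω_c = 17/52
ω_c/ω_s = 17/52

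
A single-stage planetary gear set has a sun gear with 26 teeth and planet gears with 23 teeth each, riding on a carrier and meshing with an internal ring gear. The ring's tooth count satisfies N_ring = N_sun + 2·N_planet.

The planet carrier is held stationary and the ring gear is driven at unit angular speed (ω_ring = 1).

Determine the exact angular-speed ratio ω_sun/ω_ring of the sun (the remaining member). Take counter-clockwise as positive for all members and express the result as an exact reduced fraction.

N_ring = 26 + 2·23 = 72
26(ω_s−ω_c) = −72(ω_r−ω_c),  ω_c=0, ω_r=1
ω_s = 0 − (72/26)(1−0) = -36/13
ω_s/ω_r = -36/13

-36/13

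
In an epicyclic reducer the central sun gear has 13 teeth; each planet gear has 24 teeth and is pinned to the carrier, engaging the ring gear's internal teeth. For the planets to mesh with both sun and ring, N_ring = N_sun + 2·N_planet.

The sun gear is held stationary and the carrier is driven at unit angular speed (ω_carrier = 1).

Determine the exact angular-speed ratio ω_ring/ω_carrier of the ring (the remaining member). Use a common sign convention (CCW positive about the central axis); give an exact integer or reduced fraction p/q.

N_ring = 13 + 2·24 = 61
13(ω_s−ω_c) = −61(ω_r−ω_c),  ω_s=0, ω_c=1
ω_r = 1 − (13/61)(0−1) = 74/61
ω_r/ω_c = 74/61

74/61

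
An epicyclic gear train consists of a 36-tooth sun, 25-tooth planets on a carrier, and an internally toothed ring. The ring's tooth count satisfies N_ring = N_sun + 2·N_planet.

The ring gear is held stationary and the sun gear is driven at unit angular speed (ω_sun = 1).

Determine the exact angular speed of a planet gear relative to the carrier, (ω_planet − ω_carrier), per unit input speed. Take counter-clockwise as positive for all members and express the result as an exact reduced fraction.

-1548/1525

N_ring = 36 + 2·25 = 86
36(ω_s−ω_c) = −86(ω_r−ω_c),  ω_r=0, ω_s=1
36(1−ω_c) = −86(0−ω_c)  ⇒  122ω_c = 36  ⇒  ω_c = 18/61
sun–planet: 36·(1−18/61) = −25·(ω_p−ω_c)  ⇒  ω_p−ω_c = −(36/25)·(43/61) = -1548/1525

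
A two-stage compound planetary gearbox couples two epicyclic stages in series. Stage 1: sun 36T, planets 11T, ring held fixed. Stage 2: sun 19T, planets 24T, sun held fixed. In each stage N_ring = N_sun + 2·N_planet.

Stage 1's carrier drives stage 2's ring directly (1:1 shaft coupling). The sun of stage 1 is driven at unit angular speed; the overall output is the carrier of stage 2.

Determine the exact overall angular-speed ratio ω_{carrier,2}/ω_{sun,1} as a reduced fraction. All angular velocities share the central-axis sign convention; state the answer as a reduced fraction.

603/2021

Stage 1: N_ring = 36 + 2·11 = 58
Stage 1: 36(ω_s−ω_c) = −58(ω_r−ω_c),  ω_r=0, ω_s=1
Stage 1: 36(1−ω_c) = −58(0−ω_c)  ⇒  94ω_c = 36  ⇒  ω_c = 18/47
  ⇒ ω_c¹/ω_s¹ = 18/47
Stage 2: N_ring = 19 + 2·24 = 67
Stage 2: 19(ω_s−ω_c) = −67(ω_r−ω_c),  ω_s=0, ω_r=1
Stage 2: 19(0−ω_c) = −67(1−ω_c)  ⇒  86ω_c = 67  ⇒  ω_c = 67/86
  ⇒ ω_c²/ω_r² = 67/86
Coupling ω_r² = ω_c¹ ⇒ overall = 18/47 × 67/86 = 603/2021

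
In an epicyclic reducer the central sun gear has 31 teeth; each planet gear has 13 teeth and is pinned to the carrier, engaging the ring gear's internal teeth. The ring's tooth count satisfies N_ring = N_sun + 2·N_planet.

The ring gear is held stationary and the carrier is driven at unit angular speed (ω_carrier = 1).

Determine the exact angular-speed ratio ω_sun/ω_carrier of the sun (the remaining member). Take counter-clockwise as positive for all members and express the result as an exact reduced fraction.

N_ring = 31 + 2·13 = 57
31(ω_s−ω_c) = −57(ω_r−ω_c),  ω_r=0, ω_c=1
ω_s = 1 − (57/31)(0−1) = 88/31
ω_s/ω_c = 88/31

88/31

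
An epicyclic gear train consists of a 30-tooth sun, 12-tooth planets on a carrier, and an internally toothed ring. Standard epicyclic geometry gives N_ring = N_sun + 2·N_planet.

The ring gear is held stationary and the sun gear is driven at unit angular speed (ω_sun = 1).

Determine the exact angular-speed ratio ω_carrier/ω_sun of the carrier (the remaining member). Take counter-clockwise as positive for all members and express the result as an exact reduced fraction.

N_ring = 30 + 2·12 = 54
30(ω_s−ω_c) = −54(ω_r−ω_c),  ω_r=0, ω_s=1
30(1−ω_c) = −54(0−ω_c)  ⇒  84ω_c = 30  ⇒  ω_c = 5/14
ω_c/ω_s = 5/14

5/14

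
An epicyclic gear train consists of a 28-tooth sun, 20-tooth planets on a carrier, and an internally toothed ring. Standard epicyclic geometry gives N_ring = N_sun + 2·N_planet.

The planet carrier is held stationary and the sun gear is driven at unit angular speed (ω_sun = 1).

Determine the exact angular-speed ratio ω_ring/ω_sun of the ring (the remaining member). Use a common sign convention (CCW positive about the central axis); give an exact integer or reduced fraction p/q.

-7/17

N_ring = 28 + 2·20 = 68
28(ω_s−ω_c) = −68(ω_r−ω_c),  ω_c=0, ω_s=1
ω_r = 0 − (28/68)(1−0) = -7/17
ω_r/ω_s = -7/17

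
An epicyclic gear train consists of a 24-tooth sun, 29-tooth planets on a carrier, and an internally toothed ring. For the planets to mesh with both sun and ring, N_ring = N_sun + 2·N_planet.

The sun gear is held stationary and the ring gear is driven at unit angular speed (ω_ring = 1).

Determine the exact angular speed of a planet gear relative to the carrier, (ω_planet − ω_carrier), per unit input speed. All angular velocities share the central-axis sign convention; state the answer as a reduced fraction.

N_ring = 24 + 2·29 = 82
24(ω_s−ω_c) = −82(ω_r−ω_c),  ω_s=0, ω_r=1
24(0−ω_c) = −82(1−ω_c)  ⇒  106ω_c = 82  ⇒  ω_c = 41/53
sun–planet: 24·(0−41/53) = −29·(ω_p−ω_c)  ⇒  ω_p−ω_c = −(24/29)·(-41/53) = 984/1537

984/1537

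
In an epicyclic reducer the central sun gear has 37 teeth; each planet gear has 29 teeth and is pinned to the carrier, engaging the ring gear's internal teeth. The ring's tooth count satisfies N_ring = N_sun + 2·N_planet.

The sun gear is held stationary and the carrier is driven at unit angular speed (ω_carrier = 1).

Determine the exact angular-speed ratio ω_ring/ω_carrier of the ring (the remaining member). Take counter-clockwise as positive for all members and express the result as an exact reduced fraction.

132/95

N_ring = 37 + 2·29 = 95
37(ω_s−ω_c) = −95(ω_r−ω_c),  ω_s=0, ω_c=1
ω_r = 1 − (37/95)(0−1) = 132/95
ω_r/ω_c = 132/95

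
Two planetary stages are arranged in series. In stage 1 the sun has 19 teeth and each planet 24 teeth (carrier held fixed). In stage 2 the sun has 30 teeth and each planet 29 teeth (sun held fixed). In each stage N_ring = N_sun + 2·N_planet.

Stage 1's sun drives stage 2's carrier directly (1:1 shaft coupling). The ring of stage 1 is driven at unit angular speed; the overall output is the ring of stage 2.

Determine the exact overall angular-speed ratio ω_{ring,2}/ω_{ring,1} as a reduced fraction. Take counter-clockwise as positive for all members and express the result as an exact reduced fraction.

-3953/836

Stage 1: N_ring = 19 + 2·24 = 67
Stage 1: 19(ω_s−ω_c) = −67(ω_r−ω_c),  ω_c=0, ω_r=1
Stage 1: ω_s = 0 − (67/19)(1−0) = -67/19
  ⇒ ω_s¹/ω_r¹ = -67/19
Stage 2: N_ring = 30 + 2·29 = 88
Stage 2: 30(ω_s−ω_c) = −88(ω_r−ω_c),  ω_s=0, ω_c=1
Stage 2: ω_r = 1 − (30/88)(0−1) = 59/44
  ⇒ ω_r²/ω_c² = 59/44
Coupling ω_c² = ω_s¹ ⇒ overall = -67/19 × 59/44 = -3953/836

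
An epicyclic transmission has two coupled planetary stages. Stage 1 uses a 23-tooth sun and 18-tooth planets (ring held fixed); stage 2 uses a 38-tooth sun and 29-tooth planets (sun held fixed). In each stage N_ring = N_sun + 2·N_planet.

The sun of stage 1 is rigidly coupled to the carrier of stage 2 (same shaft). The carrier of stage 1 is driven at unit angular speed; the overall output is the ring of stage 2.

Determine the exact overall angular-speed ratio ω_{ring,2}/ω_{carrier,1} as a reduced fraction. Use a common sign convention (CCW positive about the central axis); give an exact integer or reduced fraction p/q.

2747/552

Stage 1: N_ring = 23 + 2·18 = 59
Stage 1: 23(ω_s−ω_c) = −59(ω_r−ω_c),  ω_r=0, ω_c=1
Stage 1: ω_s = 1 − (59/23)(0−1) = 82/23
  ⇒ ω_s¹/ω_c¹ = 82/23
Stage 2: N_ring = 38 + 2·29 = 96
Stage 2: 38(ω_s−ω_c) = −96(ω_r−ω_c),  ω_s=0, ω_c=1
Stage 2: ω_r = 1 − (38/96)(0−1) = 67/48
  ⇒ ω_r²/ω_c² = 67/48
Coupling ω_c² = ω_s¹ ⇒ overall = 82/23 × 67/48 = 2747/552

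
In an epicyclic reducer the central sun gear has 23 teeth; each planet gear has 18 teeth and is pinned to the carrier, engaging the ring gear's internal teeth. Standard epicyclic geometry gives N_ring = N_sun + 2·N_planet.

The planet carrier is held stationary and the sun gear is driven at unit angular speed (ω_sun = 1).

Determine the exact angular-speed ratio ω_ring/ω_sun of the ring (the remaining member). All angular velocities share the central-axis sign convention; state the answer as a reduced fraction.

N_ring = 23 + 2·18 = 59
23(ω_s−ω_c) = −59(ω_r−ω_c),  ω_c=0, ω_s=1
ω_r = 0 − (23/59)(1−0) = -23/59
ω_r/ω_s = -23/59

-23/59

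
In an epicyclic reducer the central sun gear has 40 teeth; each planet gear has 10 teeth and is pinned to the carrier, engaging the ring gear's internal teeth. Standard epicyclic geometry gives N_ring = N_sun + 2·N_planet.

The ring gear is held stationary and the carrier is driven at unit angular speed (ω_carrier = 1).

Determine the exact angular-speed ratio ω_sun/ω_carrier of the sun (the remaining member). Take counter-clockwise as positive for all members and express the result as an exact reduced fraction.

5/2

N_ring = 40 + 2·10 = 60
40(ω_s−ω_c) = −60(ω_r−ω_c),  ω_r=0, ω_c=1
ω_s = 1 − (60/40)(0−1) = 5/2
ω_s/ω_c = 5/2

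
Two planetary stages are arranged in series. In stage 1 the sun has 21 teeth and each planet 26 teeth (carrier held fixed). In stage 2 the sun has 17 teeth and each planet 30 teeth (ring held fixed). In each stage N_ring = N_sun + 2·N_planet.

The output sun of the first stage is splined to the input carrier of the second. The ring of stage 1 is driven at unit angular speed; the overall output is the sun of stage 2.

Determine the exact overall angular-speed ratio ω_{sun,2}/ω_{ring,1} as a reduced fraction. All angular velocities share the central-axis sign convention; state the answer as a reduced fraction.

-6862/357

Stage 1: N_ring = 21 + 2·26 = 73
Stage 1: 21(ω_s−ω_c) = −73(ω_r−ω_c),  ω_c=0, ω_r=1
Stage 1: ω_s = 0 − (73/21)(1−0) = -73/21
  ⇒ ω_s¹/ω_r¹ = -73/21
Stage 2: N_ring = 17 + 2·30 = 77
Stage 2: 17(ω_s−ω_c) = −77(ω_r−ω_c),  ω_r=0, ω_c=1
Stage 2: ω_s = 1 − (77/17)(0−1) = 94/17
  ⇒ ω_s²/ω_c² = 94/17
Coupling ω_c² = ω_s¹ ⇒ overall = -73/21 × 94/17 = -6862/357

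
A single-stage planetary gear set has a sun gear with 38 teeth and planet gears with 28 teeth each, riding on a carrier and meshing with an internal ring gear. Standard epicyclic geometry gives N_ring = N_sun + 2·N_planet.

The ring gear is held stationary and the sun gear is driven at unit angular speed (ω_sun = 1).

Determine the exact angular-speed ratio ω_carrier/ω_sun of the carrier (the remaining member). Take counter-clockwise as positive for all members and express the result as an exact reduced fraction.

N_ring = 38 + 2·28 = 94
38(ω_s−ω_c) = −94(ω_r−ω_c),  ω_r=0, ω_s=1
38(1−ω_c) = −94(0−ω_c)  ⇒  132ω_c = 38  ⇒  ω_c = 19/66
ω_c/ω_s = 19/66

19/66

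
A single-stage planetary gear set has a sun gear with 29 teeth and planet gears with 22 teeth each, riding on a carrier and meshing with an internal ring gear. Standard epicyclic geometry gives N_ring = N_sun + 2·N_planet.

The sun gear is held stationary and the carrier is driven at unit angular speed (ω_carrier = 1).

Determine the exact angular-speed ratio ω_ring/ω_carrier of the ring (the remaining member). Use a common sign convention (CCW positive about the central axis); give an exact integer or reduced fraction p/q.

N_ring = 29 + 2·22 = 73
29(ω_s−ω_c) = −73(ω_r−ω_c),  ω_s=0, ω_c=1
ω_r = 1 − (29/73)(0−1) = 102/73
ω_r/ω_c = 102/73

102/73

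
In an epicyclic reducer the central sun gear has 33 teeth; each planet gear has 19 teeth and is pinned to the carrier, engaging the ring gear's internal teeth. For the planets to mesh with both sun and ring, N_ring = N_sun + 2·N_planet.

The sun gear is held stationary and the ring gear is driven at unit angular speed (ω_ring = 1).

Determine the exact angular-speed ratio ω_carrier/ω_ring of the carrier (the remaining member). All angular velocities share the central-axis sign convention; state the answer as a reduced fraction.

71/104

N_ring = 33 + 2·19 = 71
33(ω_s−ω_c) = −71(ω_r−ω_c),  ω_s=0, ω_r=1
33(0−ω_c) = −71(1−ω_c)  ⇒  104ω_c = 71  ⇒  ω_c = 71/104
ω_c/ω_r = 71/104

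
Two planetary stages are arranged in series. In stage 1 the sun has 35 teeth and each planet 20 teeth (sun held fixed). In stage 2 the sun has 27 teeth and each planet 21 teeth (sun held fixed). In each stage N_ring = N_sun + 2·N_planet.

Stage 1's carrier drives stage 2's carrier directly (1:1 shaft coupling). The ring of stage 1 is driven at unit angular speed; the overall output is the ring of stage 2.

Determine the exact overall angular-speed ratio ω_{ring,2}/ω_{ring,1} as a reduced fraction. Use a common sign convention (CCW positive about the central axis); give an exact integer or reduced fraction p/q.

240/253

Stage 1: N_ring = 35 + 2·20 = 75
Stage 1: 35(ω_s−ω_c) = −75(ω_r−ω_c),  ω_s=0, ω_r=1
Stage 1: 35(0−ω_c) = −75(1−ω_c)  ⇒  110ω_c = 75  ⇒  ω_c = 15/22
  ⇒ ω_c¹/ω_r¹ = 15/22
Stage 2: N_ring = 27 + 2·21 = 69
Stage 2: 27(ω_s−ω_c) = −69(ω_r−ω_c),  ω_s=0, ω_c=1
Stage 2: ω_r = 1 − (27/69)(0−1) = 32/23
  ⇒ ω_r²/ω_c² = 32/23
Coupling ω_c² = ω_c¹ ⇒ overall = 15/22 × 32/23 = 240/253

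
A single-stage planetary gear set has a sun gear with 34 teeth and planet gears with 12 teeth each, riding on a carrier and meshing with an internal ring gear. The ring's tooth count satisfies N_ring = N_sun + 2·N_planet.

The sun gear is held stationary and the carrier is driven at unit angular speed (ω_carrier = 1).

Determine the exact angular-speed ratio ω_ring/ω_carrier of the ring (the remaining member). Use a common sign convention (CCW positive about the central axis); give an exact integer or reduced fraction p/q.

46/29

N_ring = 34 + 2·12 = 58
34(ω_s−ω_c) = −58(ω_r−ω_c),  ω_s=0, ω_c=1
ω_r = 1 − (34/58)(0−1) = 46/29
ω_r/ω_c = 46/29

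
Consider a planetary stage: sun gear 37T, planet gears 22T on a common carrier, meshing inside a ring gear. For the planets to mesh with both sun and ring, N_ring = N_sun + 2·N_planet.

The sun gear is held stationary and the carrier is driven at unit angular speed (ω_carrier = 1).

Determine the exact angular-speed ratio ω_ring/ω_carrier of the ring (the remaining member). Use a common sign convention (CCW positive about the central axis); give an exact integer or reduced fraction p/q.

118/81

N_ring = 37 + 2·22 = 81
37(ω_s−ω_c) = −81(ω_r−ω_c),  ω_s=0, ω_c=1
ω_r = 1 − (37/81)(0−1) = 118/81
ω_r/ω_c = 118/81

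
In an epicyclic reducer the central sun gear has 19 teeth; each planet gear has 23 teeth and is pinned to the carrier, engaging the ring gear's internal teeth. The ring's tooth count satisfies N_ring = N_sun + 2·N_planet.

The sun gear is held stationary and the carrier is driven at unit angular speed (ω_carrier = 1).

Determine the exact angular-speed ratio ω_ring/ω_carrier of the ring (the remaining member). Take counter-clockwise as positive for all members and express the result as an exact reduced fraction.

N_ring = 19 + 2·23 = 65
19(ω_s−ω_c) = −65(ω_r−ω_c),  ω_s=0, ω_c=1
ω_r = 1 − (19/65)(0−1) = 84/65
ω_r/ω_c = 84/65

84/65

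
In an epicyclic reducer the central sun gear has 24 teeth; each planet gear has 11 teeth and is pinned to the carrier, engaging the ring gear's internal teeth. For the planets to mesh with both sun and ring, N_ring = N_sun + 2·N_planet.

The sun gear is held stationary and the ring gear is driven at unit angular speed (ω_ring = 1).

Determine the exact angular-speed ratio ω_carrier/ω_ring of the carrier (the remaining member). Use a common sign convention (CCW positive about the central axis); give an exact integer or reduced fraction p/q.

N_ring = 24 + 2·11 = 46
24(ω_s−ω_c) = −46(ω_r−ω_c),  ω_s=0, ω_r=1
24(0−ω_c) = −46(1−ω_c)  ⇒  70ω_c = 46  ⇒  ω_c = 23/35
ω_c/ω_r = 23/35

23/35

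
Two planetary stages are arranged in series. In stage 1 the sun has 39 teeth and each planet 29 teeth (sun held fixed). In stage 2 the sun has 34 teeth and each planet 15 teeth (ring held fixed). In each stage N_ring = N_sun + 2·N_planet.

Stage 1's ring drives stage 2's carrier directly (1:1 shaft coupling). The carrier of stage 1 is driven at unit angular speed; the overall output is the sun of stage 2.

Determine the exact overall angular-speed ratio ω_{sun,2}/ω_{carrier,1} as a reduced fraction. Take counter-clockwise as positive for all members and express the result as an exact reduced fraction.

Stage 1: N_ring = 39 + 2·29 = 97
Stage 1: 39(ω_s−ω_c) = −97(ω_r−ω_c),  ω_s=0, ω_c=1
Stage 1: ω_r = 1 − (39/97)(0−1) = 136/97
  ⇒ ω_r¹/ω_c¹ = 136/97
Stage 2: N_ring = 34 + 2·15 = 64
Stage 2: 34(ω_s−ω_c) = −64(ω_r−ω_c),  ω_r=0, ω_c=1
Stage 2: ω_s = 1 − (64/34)(0−1) = 49/17
  ⇒ ω_s²/ω_c² = 49/17
Coupling ω_c² = ω_r¹ ⇒ overall = 136/97 × 49/17 = 392/97

392/97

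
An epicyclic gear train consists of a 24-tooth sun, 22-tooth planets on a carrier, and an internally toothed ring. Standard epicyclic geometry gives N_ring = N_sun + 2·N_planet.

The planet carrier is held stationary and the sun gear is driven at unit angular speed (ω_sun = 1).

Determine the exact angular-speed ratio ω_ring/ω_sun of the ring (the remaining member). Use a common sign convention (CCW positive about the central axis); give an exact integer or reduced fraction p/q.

-6/17

N_ring = 24 + 2·22 = 68
24(ω_s−ω_c) = −68(ω_r−ω_c),  ω_c=0, ω_s=1
ω_r = 0 − (24/68)(1−0) = -6/17
ω_r/ω_s = -6/17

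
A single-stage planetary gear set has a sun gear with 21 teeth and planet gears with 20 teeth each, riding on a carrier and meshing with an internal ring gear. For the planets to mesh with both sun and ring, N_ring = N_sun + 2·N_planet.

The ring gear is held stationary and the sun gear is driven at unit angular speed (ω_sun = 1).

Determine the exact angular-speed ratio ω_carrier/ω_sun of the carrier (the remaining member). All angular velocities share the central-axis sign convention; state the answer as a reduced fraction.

21/82

N_ring = 21 + 2·20 = 61
21(ω_s−ω_c) = −61(ω_r−ω_c),  ω_r=0, ω_s=1
21(1−ω_c) = −61(0−ω_c)  ⇒  82ω_c = 21  ⇒  ω_c = 21/82
ω_c/ω_s = 21/82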